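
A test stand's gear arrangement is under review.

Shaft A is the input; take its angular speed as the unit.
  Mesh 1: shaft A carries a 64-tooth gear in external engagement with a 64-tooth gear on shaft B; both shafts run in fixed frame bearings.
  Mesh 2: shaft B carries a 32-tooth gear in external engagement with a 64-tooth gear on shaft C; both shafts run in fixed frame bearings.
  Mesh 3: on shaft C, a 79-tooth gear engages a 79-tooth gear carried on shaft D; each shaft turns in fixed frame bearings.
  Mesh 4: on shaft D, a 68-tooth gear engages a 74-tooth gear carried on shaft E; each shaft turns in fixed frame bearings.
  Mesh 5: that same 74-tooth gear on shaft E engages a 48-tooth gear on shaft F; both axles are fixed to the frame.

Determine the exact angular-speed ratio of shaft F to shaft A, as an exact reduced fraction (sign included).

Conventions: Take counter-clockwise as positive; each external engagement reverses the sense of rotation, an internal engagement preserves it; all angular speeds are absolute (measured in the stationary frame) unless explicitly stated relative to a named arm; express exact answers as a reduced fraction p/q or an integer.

-17/24

class = fixed-axis compound train [5 meshes; 5 ratios multiply, 5 sense flips]
mesh 1 [64T→64T]: running ratio 1, sense −
mesh 2 [32T→64T]: running ratio 1/2, sense +
mesh 3 [79T→79T]: running ratio 1/2, sense −
mesh 4 [68T→74T]: running ratio 17/37, sense +
mesh 5 [74T→48T]: running ratio 17/24, sense −
ω_out/ω_in = -17/24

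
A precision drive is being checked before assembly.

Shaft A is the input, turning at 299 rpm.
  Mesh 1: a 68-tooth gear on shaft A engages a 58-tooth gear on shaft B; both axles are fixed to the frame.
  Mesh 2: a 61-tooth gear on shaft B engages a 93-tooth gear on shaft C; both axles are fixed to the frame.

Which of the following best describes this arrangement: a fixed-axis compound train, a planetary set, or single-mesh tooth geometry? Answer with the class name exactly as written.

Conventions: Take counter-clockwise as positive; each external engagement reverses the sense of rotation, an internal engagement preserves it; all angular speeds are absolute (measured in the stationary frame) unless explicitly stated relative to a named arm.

recognized (3 fixed axles, 2 meshes): fixed-axis compound train
classification: fixed-axis compound train

fixed-axis compound train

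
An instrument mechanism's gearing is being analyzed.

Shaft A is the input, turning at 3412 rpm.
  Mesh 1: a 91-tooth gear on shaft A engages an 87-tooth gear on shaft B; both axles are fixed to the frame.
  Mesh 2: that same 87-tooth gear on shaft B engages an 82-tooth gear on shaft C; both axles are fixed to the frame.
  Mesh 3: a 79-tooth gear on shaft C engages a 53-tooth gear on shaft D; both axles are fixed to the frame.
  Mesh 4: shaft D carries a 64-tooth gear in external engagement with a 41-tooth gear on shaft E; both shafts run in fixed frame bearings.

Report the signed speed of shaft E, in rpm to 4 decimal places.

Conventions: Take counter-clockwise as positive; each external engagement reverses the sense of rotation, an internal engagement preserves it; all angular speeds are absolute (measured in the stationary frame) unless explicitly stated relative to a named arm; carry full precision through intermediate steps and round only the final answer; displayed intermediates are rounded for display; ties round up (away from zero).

recognized (5 fixed axles, 4 meshes): fixed-axis compound train
mesh 1 [91T→87T]: ω = 3412.0000×91/87 = 3568.8736 rpm, sense flips to −
mesh 2 [87T→82T]: ω = 3568.8736×87/82 = 3786.4878 rpm, sense flips to +
mesh 3 [79T→53T]: ω = 3786.4878×79/53 = 5644.0101 rpm, sense flips to −
mesh 4 [64T→41T]: ω = 5644.0101×64/41 = 8810.1621 rpm, sense flips to +
signed output speed = +8810.1621 rpm

+8810.1621 rpm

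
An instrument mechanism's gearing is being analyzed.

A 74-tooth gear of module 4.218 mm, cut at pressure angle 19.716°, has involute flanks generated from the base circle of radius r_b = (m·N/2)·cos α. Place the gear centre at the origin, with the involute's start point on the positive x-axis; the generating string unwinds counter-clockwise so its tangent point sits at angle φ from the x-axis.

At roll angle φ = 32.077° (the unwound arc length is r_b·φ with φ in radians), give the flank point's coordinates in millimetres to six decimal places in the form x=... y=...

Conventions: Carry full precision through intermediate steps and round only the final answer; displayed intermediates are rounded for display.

x=168.168054 y=8.327028

class = single-mesh tooth geometry [base-circle involute, m = 4.218, 74T]
pitch radius r_p = m·N/2 = 4.218·74/2 = 156.066000
base radius r_b = r_p·cos α = 156.066000·cos 19.716° = 146.916845
roll angle φ = 32.077° = 0.55984926 rad
x = r_b·(cos φ + φ·sin φ) = 168.168054
y = r_b·(sin φ − φ·cos φ) = 8.327028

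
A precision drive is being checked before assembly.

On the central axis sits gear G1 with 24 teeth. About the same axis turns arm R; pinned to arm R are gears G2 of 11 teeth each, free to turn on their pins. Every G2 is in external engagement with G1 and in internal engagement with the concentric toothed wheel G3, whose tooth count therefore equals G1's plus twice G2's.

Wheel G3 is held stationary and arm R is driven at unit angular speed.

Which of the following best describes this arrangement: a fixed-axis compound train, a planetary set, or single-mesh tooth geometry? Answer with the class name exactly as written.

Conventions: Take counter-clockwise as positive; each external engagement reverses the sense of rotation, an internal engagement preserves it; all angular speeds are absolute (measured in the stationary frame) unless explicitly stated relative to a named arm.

recognized (axles ride arm R): planetary set, 24/11/46 teeth
classification: planetary set

planetary set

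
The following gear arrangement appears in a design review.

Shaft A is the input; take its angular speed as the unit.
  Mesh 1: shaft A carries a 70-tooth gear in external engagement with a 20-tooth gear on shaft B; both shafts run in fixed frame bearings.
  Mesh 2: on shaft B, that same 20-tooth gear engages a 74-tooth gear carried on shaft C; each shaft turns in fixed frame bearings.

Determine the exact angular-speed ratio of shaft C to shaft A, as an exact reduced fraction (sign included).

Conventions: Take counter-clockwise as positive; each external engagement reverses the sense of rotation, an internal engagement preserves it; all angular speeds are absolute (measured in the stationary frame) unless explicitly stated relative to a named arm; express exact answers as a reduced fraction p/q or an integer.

class = fixed-axis compound train [2 meshes; 2 ratios multiply, 2 sense flips]
mesh 1 [70T→20T]: running ratio 7/2, sense −
mesh 2 [20T→74T]: running ratio 35/37, sense +
ω_out/ω_in = 35/37

35/37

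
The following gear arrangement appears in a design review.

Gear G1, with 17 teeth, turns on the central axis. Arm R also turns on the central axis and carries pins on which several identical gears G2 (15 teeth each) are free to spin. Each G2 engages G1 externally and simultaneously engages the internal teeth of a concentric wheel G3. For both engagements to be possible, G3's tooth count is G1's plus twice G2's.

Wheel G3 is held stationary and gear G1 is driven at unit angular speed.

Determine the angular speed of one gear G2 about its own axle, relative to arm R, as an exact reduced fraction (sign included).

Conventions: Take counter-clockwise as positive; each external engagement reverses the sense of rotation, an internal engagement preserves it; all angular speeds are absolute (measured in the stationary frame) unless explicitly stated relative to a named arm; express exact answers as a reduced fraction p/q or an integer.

-799/960

recognized (axles ride arm R): planetary set, 17/15/47 teeth
ring teeth: 17 + 2·15 = 47
17(ω_sun−ω_arm) = −47(ω_ring−ω_arm),  ω_ring = 0, ω_sun = 1
17(1−ω_arm) = −47(0−ω_arm)  ⇒  64·ω_arm = 17  ⇒  ω_arm = 17/64
sun–planet mesh: 17·(1−17/64) = −15·(ω_p−ω_arm)  ⇒  ω_p−ω_arm = -799/960
exact speed ratio = -799/960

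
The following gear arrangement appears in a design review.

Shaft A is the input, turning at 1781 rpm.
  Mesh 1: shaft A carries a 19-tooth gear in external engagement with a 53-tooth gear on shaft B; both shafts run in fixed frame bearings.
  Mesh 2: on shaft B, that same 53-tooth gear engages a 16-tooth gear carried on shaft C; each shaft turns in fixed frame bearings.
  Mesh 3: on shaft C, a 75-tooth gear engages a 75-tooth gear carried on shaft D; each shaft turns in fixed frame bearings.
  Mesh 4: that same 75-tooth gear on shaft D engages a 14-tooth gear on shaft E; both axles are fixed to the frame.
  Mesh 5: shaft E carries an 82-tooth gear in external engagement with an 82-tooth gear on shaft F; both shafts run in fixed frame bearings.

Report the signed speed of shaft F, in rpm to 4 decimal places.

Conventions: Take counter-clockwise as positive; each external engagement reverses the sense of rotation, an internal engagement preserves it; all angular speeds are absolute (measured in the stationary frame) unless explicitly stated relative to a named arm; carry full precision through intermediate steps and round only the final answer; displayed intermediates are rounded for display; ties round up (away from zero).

-11330.0223 rpm

topology: fixed-axis compound train — 5 meshes, A→F
mesh 1 [19T→53T]: ω = 1781.0000×19/53 = 638.4717 rpm, sense flips to −
mesh 2 [53T→16T]: ω = 638.4717×53/16 = 2114.9375 rpm, sense flips to +
mesh 3 [75T→75T]: ω = 2114.9375×75/75 = 2114.9375 rpm, sense flips to −
mesh 4 [75T→14T]: ω = 2114.9375×75/14 = 11330.0223 rpm, sense flips to +
mesh 5 [82T→82T]: ω = 11330.0223×82/82 = 11330.0223 rpm, sense flips to −
signed output speed = -11330.0223 rpm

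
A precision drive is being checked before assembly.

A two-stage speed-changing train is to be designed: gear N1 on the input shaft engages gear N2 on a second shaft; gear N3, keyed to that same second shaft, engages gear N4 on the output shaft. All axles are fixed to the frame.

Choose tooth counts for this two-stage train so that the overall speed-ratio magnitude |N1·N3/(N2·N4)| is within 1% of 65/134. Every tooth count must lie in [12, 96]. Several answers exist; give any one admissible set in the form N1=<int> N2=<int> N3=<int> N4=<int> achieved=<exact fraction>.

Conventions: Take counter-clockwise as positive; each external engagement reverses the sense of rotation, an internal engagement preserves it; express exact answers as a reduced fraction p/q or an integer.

2-stage fixed-axis compound train for ratio 65/134
target = 65/134 in lowest terms: an exact hit needs N1·N3 = k·65 and N2·N4 = k·134 for one integer k, every count in [12, 96]; additionally prefer no 1:1 stage (N1 ≠ N2, N3 ≠ N4)
k = 1…5: no 1:1-free in-range split of k·65 and k·134 into factor pairs; take k = 6
k = 6: N1·N3 = 390 = 13·30, N2·N4 = 804 = 12·67
achieved = 13·30/(12·67) = 65/134; |achieved − target| = 0 ≤ 13/2680 ✓

N1=13 N2=12 N3=30 N4=67 achieved=65/134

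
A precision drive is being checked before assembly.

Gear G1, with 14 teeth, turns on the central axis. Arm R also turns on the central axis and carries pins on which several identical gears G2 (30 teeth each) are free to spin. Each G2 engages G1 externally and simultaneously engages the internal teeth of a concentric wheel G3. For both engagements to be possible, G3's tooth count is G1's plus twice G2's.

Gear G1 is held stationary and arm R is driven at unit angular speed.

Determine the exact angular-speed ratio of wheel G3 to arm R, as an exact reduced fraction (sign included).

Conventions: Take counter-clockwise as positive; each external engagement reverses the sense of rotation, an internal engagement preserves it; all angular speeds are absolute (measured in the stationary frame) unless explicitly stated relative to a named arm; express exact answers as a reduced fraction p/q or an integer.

class = planetary set [G3 = 14+2·30 = 74; Willis about the carrier]
ring teeth: 14 + 2·30 = 74
14(ω_sun−ω_arm) = −74(ω_ring−ω_arm),  ω_sun = 0, ω_arm = 1
ω_ring = 1 − (14/74)(0−1) = 44/37
ω_out/ω_in = 44/37

44/37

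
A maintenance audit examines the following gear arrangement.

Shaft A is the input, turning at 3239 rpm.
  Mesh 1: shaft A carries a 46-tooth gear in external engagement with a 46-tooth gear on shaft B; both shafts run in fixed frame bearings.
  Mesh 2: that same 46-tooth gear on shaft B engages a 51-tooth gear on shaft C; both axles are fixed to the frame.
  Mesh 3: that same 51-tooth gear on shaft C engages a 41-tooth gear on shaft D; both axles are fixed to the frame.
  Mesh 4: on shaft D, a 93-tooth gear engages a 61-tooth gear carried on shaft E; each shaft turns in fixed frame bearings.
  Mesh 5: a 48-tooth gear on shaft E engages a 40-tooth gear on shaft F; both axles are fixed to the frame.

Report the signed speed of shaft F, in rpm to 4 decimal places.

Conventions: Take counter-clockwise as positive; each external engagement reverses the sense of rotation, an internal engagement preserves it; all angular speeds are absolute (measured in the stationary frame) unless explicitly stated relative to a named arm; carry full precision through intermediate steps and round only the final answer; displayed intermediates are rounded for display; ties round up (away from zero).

-6648.4328 rpm

topology: fixed-axis compound train — 5 meshes, A→F
mesh 1 [46T→46T]: ω = 3239.0000×46/46 = 3239.0000 rpm, sense flips to −
mesh 2 [46T→51T]: ω = 3239.0000×46/51 = 2921.4510 rpm, sense flips to +
mesh 3 [51T→41T]: ω = 2921.4510×51/41 = 3634.0000 rpm, sense flips to −
mesh 4 [93T→61T]: ω = 3634.0000×93/61 = 5540.3607 rpm, sense flips to +
mesh 5 [48T→40T]: ω = 5540.3607×48/40 = 6648.4328 rpm, sense flips to −
signed output speed = -6648.4328 rpm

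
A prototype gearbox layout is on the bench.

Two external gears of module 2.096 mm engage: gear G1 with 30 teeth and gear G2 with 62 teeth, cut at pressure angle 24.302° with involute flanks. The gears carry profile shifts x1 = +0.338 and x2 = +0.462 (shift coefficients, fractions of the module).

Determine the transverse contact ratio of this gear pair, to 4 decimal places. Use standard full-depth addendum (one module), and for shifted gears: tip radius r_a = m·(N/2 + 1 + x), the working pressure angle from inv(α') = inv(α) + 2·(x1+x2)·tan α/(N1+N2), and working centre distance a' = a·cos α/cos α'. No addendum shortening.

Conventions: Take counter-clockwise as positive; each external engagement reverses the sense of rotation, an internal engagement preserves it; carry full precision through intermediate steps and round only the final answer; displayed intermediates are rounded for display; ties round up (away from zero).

1.4671

topology: single-mesh involute geometry — m = 2.096, 30T/62T pair
base radii: r_b1 = 28.654067, r_b2 = 59.218406
tip radii: r_a1 = 34.244448, r_a2 = 68.040352
inv(α') = inv(24.302°) + 2·(+0.338+0.462)·tan α/(30+62) = 0.03526263  ⇒  α' = 26.31253°
a' = a·cos α / cos α' = 96.4160·cos 24.302°/cos 26.31253° = 98.029339
action lengths: √(r_a1²−r_b1²) = 18.751710, √(r_a2²−r_b2²) = 33.506267
base pitch p_b = π·m·cos α = 6.001294
CR = (18.751710 + 33.506267 − 98.029339·sin 26.31253°)/6.001294 = 1.467148
contact ratio ≈ 1.4671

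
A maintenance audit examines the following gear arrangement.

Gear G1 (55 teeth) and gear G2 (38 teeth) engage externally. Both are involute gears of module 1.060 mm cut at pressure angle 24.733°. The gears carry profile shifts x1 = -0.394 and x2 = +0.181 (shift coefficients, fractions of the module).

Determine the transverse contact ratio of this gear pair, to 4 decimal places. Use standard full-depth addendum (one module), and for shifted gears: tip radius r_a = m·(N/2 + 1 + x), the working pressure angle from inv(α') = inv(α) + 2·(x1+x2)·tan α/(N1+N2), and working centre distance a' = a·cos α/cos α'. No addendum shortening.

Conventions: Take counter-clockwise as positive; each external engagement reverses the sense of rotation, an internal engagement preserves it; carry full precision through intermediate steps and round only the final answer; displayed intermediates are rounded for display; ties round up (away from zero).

1.5473

topology: single-mesh involute geometry — m = 1.060, 55T/38T pair
base radii: r_b1 = 26.475993, r_b2 = 18.292504
tip radii: r_a1 = 29.792360, r_a2 = 21.391860
inv(α') = inv(24.733°) + 2·(-0.394+0.181)·tan α/(55+38) = 0.02686426  ⇒  α' = 24.14771°
a' = a·cos α / cos α' = 49.2900·cos 24.733°/cos 24.14771° = 49.061698
action lengths: √(r_a1²−r_b1²) = 13.660399, √(r_a2²−r_b2²) = 11.090354
base pitch p_b = π·m·cos α = 3.024610
CR = (13.660399 + 11.090354 − 49.061698·sin 24.14771°)/3.024610 = 1.547334
contact ratio ≈ 1.5473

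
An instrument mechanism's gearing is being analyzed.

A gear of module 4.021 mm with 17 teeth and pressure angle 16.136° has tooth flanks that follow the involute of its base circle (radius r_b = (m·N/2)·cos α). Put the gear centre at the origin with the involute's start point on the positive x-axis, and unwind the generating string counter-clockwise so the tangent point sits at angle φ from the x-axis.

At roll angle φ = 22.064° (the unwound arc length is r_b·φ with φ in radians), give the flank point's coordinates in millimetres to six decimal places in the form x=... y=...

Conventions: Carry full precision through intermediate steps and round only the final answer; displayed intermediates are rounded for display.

topology: single-mesh involute geometry — m = 4.021, N = 17
pitch radius r_p = m·N/2 = 4.021·17/2 = 34.178500
base radius r_b = r_p·cos α = 34.178500·cos 16.136° = 32.832029
roll angle φ = 22.064° = 0.38508945 rad
x = r_b·(cos φ + φ·sin φ) = 35.176912
y = r_b·(sin φ − φ·cos φ) = 0.615754

x=35.176912 y=0.615754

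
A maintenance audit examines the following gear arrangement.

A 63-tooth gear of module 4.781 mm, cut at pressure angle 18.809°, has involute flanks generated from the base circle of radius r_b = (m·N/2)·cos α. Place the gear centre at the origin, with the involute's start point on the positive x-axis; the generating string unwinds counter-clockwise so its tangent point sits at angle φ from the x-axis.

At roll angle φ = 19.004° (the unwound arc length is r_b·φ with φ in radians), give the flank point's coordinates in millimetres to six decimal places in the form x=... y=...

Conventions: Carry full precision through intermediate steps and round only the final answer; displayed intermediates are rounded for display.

x=150.186510 y=1.714967

class = single-mesh tooth geometry [base-circle involute, m = 4.781, 63T]
pitch radius r_p = m·N/2 = 4.781·63/2 = 150.601500
base radius r_b = r_p·cos α = 150.601500·cos 18.809° = 142.559173
roll angle φ = 19.004° = 0.33168237 rad
x = r_b·(cos φ + φ·sin φ) = 150.186510
y = r_b·(sin φ − φ·cos φ) = 1.714967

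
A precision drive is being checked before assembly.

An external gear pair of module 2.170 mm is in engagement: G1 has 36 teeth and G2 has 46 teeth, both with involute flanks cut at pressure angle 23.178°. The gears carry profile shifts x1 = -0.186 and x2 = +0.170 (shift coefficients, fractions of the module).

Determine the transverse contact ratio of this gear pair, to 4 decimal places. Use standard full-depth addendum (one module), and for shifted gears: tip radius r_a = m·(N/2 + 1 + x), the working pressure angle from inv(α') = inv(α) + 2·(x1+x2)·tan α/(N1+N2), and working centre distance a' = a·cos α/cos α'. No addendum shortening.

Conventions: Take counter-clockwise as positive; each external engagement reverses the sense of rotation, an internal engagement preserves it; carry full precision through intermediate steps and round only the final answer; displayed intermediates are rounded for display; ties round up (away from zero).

1.5815

class = single-mesh tooth geometry [involute pair 36T × 46T, m = 2.170]
base radii: r_b1 = 35.907332, r_b2 = 45.881591
tip radii: r_a1 = 40.826380, r_a2 = 52.448900
inv(α') = inv(23.178°) + 2·(-0.186+0.170)·tan α/(36+46) = 0.02344662  ⇒  α' = 23.12564°
a' = a·cos α / cos α' = 88.9700·cos 23.178°/cos 23.12564° = 88.935243
action lengths: √(r_a1²−r_b1²) = 19.428248, √(r_a2²−r_b2²) = 25.411941
base pitch p_b = π·m·cos α = 6.267012
CR = (19.428248 + 25.411941 − 88.935243·sin 23.12564°)/6.267012 = 1.581452
contact ratio ≈ 1.5815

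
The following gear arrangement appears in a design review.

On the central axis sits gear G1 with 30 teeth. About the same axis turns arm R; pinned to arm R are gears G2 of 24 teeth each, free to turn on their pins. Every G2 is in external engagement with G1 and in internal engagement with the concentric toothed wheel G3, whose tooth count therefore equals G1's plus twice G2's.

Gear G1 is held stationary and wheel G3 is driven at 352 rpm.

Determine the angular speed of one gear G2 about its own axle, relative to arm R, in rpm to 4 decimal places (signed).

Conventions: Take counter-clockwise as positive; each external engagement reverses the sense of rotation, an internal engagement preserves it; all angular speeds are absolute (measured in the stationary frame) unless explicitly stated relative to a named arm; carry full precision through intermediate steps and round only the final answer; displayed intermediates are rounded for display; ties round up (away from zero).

topology: planetary set — G1 30T / G2 24T / G3 78T, arm = carrier (Willis)
normalise by the input: solve with ω_ring = 1, then scale by 352 rpm
ring teeth: 30 + 2·24 = 78
30(ω_sun−ω_arm) = −78(ω_ring−ω_arm),  ω_sun = 0, ω_ring = 1
30(0−ω_arm) = −78(1−ω_arm)  ⇒  108·ω_arm = 78  ⇒  ω_arm = 13/18
sun–planet mesh: 30·(0−13/18) = −24·(ω_p−ω_arm)  ⇒  ω_p−ω_arm = 65/72
scale: ω_p−ω_arm = 65/72 × 352 rpm = +317.7778 rpm

+317.7778 rpm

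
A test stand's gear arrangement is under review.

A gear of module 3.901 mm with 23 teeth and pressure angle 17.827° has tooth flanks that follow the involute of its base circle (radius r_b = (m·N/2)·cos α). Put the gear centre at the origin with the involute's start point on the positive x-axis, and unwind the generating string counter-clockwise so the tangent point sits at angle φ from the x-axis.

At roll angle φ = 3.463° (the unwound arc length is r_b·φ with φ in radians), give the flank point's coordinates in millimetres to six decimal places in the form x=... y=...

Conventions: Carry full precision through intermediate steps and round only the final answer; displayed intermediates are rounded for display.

recognized (one wheel, involute flank): single-mesh tooth geometry, m = 3.901, N = 23
pitch radius r_p = m·N/2 = 3.901·23/2 = 44.861500
base radius r_b = r_p·cos α = 44.861500·cos 17.827° = 42.707485
roll angle φ = 3.463° = 0.06044075 rad
x = r_b·(cos φ + φ·sin φ) = 42.785421
y = r_b·(sin φ − φ·cos φ) = 0.003142

x=42.785421 y=0.003142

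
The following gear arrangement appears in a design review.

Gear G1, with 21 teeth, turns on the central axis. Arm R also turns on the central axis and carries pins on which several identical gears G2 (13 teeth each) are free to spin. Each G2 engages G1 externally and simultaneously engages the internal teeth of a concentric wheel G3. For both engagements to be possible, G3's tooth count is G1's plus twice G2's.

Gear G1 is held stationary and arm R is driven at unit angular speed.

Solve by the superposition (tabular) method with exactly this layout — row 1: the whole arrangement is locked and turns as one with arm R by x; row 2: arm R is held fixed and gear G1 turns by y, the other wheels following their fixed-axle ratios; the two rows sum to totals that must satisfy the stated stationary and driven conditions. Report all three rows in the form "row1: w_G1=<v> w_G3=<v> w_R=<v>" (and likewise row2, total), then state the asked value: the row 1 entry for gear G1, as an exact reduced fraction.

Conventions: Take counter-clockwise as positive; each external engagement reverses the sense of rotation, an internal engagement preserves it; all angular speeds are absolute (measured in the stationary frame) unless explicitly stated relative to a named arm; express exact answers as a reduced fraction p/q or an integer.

row1: w_G1=1 w_G3=1 w_R=1
row2: w_G1=-1 w_G3=21/47 w_R=0
total: w_G1=0 w_G3=68/47 w_R=1
asked value: 1

planetary set (21T centre, 13T on arm, 47T internal) — Willis relation
row 1 — lock + rotate with arm: ω_sun = ω_ring = ω_arm = x
row 2 — arm fixed, fixed-axis ratios: sun y, ring −(21/47)·y, arm 0
boundary: total ω_sun = x + y = 0 and total ω_arm = x = 1  ⇒  y = -1, x = 1
row 2 ring = −(21/47)·(-1) = 21/47
totals (row 1 + row 2): sun 1 + (-1) = 0, ring 1 + 21/47 = 68/47, arm 1 + 0 = 1
asked cell (row1, sun) = 1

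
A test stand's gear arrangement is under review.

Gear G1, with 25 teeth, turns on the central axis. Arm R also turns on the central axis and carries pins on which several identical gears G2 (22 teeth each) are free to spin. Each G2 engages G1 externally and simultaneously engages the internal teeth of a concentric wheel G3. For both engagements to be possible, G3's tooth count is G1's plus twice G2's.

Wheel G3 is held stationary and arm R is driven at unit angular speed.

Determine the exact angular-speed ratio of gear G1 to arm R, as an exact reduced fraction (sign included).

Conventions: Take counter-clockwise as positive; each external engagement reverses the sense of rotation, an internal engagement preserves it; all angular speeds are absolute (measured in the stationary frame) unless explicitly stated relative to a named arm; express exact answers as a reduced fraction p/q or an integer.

topology: planetary set — G1 25T / G2 22T / G3 69T, arm = carrier (Willis)
ring teeth: 25 + 2·22 = 69
25(ω_sun−ω_arm) = −69(ω_ring−ω_arm),  ω_ring = 0, ω_arm = 1
ω_sun = 1 − (69/25)(0−1) = 94/25
ω_out/ω_in = 94/25

94/25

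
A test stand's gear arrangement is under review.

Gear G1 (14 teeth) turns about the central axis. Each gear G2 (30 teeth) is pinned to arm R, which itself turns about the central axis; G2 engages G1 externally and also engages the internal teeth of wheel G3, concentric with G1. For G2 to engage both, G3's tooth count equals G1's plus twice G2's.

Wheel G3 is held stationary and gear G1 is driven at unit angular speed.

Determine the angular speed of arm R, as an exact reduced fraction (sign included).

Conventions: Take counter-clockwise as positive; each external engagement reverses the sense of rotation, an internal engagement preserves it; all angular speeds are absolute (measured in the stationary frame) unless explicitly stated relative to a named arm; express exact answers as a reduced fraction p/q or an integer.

7/44

planetary set (14T centre, 30T on arm, 74T internal) — Willis relation
ring teeth: 14 + 2·30 = 74
14(ω_sun−ω_arm) = −74(ω_ring−ω_arm),  ω_ring = 0, ω_sun = 1
14(1−ω_arm) = −74(0−ω_arm)  ⇒  88·ω_arm = 14  ⇒  ω_arm = 7/44
exact speed ratio = 7/44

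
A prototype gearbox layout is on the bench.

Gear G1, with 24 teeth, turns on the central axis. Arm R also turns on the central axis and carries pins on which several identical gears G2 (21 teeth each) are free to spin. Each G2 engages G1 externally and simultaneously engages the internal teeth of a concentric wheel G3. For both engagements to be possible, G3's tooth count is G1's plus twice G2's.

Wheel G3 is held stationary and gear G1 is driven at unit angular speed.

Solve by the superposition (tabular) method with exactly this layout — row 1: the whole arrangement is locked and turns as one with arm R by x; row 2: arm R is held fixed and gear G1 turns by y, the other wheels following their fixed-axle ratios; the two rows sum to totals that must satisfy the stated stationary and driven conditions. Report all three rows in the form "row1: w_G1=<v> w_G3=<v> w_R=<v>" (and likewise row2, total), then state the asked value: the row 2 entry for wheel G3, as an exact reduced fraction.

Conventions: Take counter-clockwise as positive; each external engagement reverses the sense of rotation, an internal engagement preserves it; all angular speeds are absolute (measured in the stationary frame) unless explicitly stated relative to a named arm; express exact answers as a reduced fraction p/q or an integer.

row1: w_G1=4/15 w_G3=4/15 w_R=4/15
row2: w_G1=11/15 w_G3=-4/15 w_R=0
total: w_G1=1 w_G3=0 w_R=4/15
asked value: -4/15

planetary set (24T centre, 21T on arm, 66T internal) — Willis relation
row 1 (train locked, turned with arm): all members turn x
superposition row 2 [arm held]: sun y, ring −(24/66)·y, arm 0
boundary: total ω_ring = x − (24/66)·y = 0 and total ω_sun = x + y = 1  ⇒  y = 11/15, x = 4/15
row 2 ring = −(24/66)·11/15 = -4/15
totals (row 1 + row 2): sun 4/15 + 11/15 = 1, ring 4/15 + (-4/15) = 0, arm 4/15 + 0 = 4/15
asked cell (row2, ring) = -4/15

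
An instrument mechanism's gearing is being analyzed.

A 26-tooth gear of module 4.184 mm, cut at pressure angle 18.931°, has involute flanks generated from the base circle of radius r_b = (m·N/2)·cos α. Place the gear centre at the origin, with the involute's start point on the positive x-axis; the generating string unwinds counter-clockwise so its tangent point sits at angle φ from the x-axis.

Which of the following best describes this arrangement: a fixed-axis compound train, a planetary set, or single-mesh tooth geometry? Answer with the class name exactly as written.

single-mesh tooth geometry

recognized (one wheel, involute flank): single-mesh tooth geometry, m = 4.184, N = 26
classification: single-mesh tooth geometry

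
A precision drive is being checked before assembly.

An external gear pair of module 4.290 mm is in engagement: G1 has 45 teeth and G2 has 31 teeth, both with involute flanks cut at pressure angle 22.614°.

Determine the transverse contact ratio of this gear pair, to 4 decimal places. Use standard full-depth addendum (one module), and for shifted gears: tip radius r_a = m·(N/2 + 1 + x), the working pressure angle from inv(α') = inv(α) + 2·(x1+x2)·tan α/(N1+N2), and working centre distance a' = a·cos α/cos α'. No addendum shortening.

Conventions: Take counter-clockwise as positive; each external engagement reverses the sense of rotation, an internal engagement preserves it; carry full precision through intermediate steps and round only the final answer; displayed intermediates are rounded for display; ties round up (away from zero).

1.5857

class = single-mesh tooth geometry [involute pair 45T × 31T, m = 4.290]
base radii: r_b1 = 89.103800, r_b2 = 61.382618
tip radii: r_a1 = 100.815000, r_a2 = 70.785000
no profile shift: α' = α, a' = a
action lengths: √(r_a1²−r_b1²) = 47.161182, √(r_a2²−r_b2²) = 35.251815
base pitch p_b = π·m·cos α = 12.441237
CR = (47.161182 + 35.251815 − 163.020000·sin 22.61400°)/12.441237 = 1.585727
contact ratio ≈ 1.5857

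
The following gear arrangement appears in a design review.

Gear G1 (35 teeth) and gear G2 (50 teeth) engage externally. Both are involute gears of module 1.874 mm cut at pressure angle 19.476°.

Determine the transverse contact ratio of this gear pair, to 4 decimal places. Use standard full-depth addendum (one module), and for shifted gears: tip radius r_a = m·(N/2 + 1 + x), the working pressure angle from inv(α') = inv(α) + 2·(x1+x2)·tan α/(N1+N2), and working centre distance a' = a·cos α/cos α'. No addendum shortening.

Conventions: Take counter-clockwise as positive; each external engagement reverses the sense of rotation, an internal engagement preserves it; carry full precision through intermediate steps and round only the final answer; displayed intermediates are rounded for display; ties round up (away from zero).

topology: single-mesh involute geometry — m = 1.874, 35T/50T pair
base radii: r_b1 = 30.918511, r_b2 = 44.169301
tip radii: r_a1 = 34.669000, r_a2 = 48.724000
no profile shift: α' = α, a' = a
action lengths: √(r_a1²−r_b1²) = 15.683917, √(r_a2²−r_b2²) = 20.569420
base pitch p_b = π·m·cos α = 5.550478
CR = (15.683917 + 20.569420 − 79.645000·sin 19.47600°)/5.550478 = 1.747370
contact ratio ≈ 1.7474

1.7474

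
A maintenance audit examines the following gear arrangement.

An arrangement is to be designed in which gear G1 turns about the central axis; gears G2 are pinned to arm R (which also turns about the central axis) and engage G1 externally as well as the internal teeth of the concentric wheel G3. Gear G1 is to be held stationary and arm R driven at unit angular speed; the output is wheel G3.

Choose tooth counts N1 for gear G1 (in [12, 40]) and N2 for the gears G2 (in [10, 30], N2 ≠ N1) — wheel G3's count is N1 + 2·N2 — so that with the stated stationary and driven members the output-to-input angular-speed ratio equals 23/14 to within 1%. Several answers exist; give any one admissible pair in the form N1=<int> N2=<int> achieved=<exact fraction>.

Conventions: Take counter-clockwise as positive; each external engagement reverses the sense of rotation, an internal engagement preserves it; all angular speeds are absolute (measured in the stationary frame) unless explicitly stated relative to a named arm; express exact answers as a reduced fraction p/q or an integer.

N1=36 N2=10 achieved=23/14

design class (target 23/14): planetary set
Willis with ω_sun = 0: ω_ring/ω_arm = (N1+N3)/N3; set equal to 23/14  ⇒  N3/N1 = 1/(23/14 − 1) = 14/9
N3 = N1 + 2·N2  ⇒  N2/N1 = (N3/N1 − 1)/2 = (14/9 − 1)/2 = 5/18
smallest multiple with N1 ≥ 12 and N2 ≥ 10: k = 2  ⇒  N1 = 2·18 = 36, N2 = 2·5 = 10 (N1 ≤ 40, N2 ≤ 30, N2 ≠ N1 ✓), N3 = 36 + 2·10 = 56
check: (N1+N3)/N3 with N1 = 36, N3 = 56 gives 23/14; |achieved − target| = 0 ≤ 23/1400 ✓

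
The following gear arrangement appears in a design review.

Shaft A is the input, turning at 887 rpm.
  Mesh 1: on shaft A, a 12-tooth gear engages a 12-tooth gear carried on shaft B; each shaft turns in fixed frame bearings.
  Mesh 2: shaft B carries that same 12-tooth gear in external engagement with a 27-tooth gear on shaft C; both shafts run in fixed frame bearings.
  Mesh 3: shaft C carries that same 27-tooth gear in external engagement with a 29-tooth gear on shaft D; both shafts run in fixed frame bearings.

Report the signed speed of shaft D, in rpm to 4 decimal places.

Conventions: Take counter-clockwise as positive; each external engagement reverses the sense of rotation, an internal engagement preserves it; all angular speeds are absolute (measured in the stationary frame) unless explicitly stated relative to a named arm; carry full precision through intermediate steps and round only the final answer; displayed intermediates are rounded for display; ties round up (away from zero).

-367.0345 rpm

recognized (4 fixed axles, 3 meshes): fixed-axis compound train
mesh 1 [12T→12T]: ω = 887.0000×12/12 = 887.0000 rpm, sense flips to −
mesh 2 [12T→27T]: ω = 887.0000×12/27 = 394.2222 rpm, sense flips to +
mesh 3 [27T→29T]: ω = 394.2222×27/29 = 367.0345 rpm, sense flips to −
signed output speed = -367.0345 rpm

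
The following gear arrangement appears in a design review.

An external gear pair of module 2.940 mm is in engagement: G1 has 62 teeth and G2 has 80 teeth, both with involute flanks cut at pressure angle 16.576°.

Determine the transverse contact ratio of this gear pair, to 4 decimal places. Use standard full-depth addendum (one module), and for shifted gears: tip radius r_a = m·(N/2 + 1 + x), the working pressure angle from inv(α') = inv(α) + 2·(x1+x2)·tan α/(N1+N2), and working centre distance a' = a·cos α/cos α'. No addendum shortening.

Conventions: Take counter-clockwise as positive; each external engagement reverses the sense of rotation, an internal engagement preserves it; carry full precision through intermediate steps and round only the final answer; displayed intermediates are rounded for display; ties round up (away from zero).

recognized (one external pair, fixed centres): single-mesh tooth geometry, m = 2.940, N1 = 62, N2 = 80
base radii: r_b1 = 87.352418, r_b2 = 112.712798
tip radii: r_a1 = 94.080000, r_a2 = 120.540000
no profile shift: α' = α, a' = a
action lengths: √(r_a1²−r_b1²) = 34.937106, √(r_a2²−r_b2²) = 42.728407
base pitch p_b = π·m·cos α = 8.852442
CR = (34.937106 + 42.728407 − 208.740000·sin 16.57600°)/8.852442 = 2.046296
contact ratio ≈ 2.0463

2.0463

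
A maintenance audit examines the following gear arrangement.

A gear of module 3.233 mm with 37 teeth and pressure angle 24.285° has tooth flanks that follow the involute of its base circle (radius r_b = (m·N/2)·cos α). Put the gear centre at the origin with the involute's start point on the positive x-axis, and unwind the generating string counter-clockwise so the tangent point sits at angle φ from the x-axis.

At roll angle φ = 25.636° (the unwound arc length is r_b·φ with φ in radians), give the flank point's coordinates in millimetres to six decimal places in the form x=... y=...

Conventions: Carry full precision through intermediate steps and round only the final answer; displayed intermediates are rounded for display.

topology: single-mesh involute geometry — m = 3.233, N = 37
pitch radius r_p = m·N/2 = 3.233·37/2 = 59.810500
base radius r_b = r_p·cos α = 59.810500·cos 24.285° = 54.517927
roll angle φ = 25.636° = 0.44743261 rad
x = r_b·(cos φ + φ·sin φ) = 59.704960
y = r_b·(sin φ − φ·cos φ) = 1.595444

x=59.704960 y=1.595444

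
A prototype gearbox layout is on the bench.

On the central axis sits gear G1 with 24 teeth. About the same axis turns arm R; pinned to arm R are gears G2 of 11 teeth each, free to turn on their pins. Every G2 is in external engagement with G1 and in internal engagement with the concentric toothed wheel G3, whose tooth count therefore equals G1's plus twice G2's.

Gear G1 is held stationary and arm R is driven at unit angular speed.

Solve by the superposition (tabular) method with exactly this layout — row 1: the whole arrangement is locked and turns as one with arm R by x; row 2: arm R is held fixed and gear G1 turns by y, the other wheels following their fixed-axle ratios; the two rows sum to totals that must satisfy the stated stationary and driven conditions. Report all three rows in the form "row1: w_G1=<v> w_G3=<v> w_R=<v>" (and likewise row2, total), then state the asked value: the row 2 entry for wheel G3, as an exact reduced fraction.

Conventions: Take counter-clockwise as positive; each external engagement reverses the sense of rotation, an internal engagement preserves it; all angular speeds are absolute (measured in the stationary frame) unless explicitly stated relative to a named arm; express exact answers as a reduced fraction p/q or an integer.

topology: planetary set — G1 24T / G2 11T / G3 46T, arm = carrier (Willis)
superposition row 1 [locked train]: every member turns x
row 2 — arm fixed, fixed-axis ratios: sun y, ring −(24/46)·y, arm 0
boundary: total ω_sun = x + y = 0 and total ω_arm = x = 1  ⇒  y = -1, x = 1
row 2 ring = −(24/46)·(-1) = 12/23
totals (row 1 + row 2): sun 1 + (-1) = 0, ring 1 + 12/23 = 35/23, arm 1 + 0 = 1
asked cell (row2, ring) = 12/23

row1: w_G1=1 w_G3=1 w_R=1
row2: w_G1=-1 w_G3=12/23 w_R=0
total: w_G1=0 w_G3=35/23 w_R=1
asked value: 12/23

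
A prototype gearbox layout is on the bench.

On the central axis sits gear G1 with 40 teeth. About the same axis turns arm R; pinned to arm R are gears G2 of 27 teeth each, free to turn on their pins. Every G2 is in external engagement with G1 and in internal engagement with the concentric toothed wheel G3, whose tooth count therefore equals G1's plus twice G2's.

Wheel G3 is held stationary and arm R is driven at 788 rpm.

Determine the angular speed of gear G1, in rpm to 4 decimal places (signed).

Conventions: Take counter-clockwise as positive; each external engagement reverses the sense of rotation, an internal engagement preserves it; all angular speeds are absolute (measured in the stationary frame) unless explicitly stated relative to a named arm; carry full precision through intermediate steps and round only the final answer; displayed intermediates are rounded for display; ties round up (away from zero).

recognized (axles ride arm R): planetary set, 40/27/94 teeth
normalise by the input: solve with ω_arm = 1, then scale by 788 rpm
ring teeth: 40 + 2·27 = 94
40(ω_sun−ω_arm) = −94(ω_ring−ω_arm),  ω_ring = 0, ω_arm = 1
ω_sun = 1 − (94/40)(0−1) = 67/20
scale: ω_sun = 67/20 × 788 rpm = +2639.8000 rpm

+2639.8000 rpm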